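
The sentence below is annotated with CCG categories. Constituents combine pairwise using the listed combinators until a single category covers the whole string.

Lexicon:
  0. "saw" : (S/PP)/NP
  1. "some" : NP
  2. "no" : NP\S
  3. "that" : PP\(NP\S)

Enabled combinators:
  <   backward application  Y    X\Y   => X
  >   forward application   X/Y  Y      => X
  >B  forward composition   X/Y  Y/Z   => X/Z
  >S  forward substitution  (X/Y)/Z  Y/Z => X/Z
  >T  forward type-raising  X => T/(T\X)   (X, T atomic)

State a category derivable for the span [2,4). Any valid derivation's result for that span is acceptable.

[0,4] S   >
  [0,2] S/PP   >
    [0,1] "saw" : (S/PP)/NP
    [1,2] "some" : NP
  [2,4] PP   <
    [2,3] "no" : NP\S
    [3,4] "that" : PP\(NP\S)

PP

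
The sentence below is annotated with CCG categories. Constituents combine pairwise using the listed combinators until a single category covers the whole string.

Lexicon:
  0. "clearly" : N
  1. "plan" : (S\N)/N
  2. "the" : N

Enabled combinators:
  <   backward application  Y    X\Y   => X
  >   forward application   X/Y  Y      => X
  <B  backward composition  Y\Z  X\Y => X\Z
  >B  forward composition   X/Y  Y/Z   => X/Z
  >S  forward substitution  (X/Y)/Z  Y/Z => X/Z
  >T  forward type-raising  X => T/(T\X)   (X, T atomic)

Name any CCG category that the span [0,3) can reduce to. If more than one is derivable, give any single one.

[0,3] S   <
  [0,1] "clearly" : N
  [1,3] S\N   >
    [1,2] "plan" : (S\N)/N
    [2,3] "the" : N

S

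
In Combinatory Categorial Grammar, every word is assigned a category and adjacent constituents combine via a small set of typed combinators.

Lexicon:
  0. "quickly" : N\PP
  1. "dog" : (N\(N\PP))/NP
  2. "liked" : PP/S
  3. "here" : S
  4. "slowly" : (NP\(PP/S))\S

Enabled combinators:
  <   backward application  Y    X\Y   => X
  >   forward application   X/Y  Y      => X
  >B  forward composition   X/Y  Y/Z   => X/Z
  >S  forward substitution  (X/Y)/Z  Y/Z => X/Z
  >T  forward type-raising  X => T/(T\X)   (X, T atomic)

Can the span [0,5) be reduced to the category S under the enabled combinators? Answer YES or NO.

NO

N\PP (N\(N\PP))/NP PP/S S (NP\(PP/S))\S
CKY chart[0,5] = {N, N/(N\N), NP/(NP\N), PP/(PP\N), S/(S\N)}; S ∉ chart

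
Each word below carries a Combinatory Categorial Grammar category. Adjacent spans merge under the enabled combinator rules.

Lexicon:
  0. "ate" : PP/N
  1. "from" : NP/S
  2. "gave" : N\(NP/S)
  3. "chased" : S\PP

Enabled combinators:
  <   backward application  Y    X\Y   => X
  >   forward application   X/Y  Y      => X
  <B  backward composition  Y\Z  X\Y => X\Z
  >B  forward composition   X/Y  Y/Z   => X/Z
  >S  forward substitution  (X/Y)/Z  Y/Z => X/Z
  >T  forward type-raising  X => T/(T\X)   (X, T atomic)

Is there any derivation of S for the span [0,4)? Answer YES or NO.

YES

[0,4] S   <
  [0,3] PP   >
    [0,1] "ate" : PP/N
    [1,3] N   <
      [1,2] "from" : NP/S
      [2,3] "gave" : N\(NP/S)
  [3,4] "chased" : S\PP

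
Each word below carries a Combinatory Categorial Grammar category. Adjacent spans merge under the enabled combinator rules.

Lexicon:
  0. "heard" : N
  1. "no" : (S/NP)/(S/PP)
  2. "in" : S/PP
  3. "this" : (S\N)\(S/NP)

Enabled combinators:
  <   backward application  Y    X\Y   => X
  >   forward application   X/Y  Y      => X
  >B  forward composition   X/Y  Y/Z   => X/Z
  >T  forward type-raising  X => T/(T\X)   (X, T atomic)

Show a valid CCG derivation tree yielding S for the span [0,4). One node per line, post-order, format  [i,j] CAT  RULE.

[0,1] N  lex  "heard"
[0,1] S/(S\N)  >T
[1,2] (S/NP)/(S/PP)  lex  "no"
[2,3] S/PP  lex  "in"
[1,3] S/NP  >  k=2
[3,4] (S\N)\(S/NP)  lex  "this"
[1,4] S\N  <  k=3
[0,4] S  >  k=1

[0,4] S   >
  [0,1] S/(S\N)   >T
    [0,1] "heard" : N
  [1,4] S\N   <
    [1,3] S/NP   >
      [1,2] "no" : (S/NP)/(S/PP)
      [2,3] "in" : S/PP
    [3,4] "this" : (S\N)\(S/NP)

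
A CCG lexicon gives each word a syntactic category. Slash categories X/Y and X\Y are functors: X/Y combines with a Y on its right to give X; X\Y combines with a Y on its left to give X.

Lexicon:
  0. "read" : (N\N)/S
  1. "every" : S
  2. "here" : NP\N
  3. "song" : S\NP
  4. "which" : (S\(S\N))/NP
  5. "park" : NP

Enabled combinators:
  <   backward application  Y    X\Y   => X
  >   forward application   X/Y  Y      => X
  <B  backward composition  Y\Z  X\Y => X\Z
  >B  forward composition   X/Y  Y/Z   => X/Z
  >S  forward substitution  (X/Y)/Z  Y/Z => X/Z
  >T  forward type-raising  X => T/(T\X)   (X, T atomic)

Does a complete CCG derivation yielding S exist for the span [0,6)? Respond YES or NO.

[0,6] S   <
  [0,4] S\N   <B
    [0,2] N\N   >
      [0,1] "read" : (N\N)/S
      [1,2] "every" : S
    [2,4] S\N   <B
      [2,3] "here" : NP\N
      [3,4] "song" : S\NP
  [4,6] S\(S\N)   >
    [4,5] "which" : (S\(S\N))/NP
    [5,6] "park" : NP

YES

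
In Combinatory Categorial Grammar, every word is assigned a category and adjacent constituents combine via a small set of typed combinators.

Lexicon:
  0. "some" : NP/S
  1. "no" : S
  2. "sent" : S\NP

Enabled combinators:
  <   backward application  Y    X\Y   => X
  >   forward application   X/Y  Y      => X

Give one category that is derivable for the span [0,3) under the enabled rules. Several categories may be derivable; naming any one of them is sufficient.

S

[0,3] S   <
  [0,2] NP   >
    [0,1] "some" : NP/S
    [1,2] "no" : S
  [2,3] "sent" : S\NP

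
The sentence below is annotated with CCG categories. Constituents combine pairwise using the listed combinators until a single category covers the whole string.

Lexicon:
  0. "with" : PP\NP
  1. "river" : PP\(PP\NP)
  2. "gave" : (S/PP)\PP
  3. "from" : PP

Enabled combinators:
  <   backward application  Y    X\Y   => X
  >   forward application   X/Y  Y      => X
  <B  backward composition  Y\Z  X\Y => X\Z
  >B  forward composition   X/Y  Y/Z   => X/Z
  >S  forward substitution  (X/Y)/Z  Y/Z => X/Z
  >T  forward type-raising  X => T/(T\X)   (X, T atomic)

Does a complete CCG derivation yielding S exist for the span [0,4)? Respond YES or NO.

[0,4] S   >
  [0,3] S/PP   <
    [0,2] PP   <
      [0,1] "with" : PP\NP
      [1,2] "river" : PP\(PP\NP)
    [2,3] "gave" : (S/PP)\PP
  [3,4] "from" : PP

YES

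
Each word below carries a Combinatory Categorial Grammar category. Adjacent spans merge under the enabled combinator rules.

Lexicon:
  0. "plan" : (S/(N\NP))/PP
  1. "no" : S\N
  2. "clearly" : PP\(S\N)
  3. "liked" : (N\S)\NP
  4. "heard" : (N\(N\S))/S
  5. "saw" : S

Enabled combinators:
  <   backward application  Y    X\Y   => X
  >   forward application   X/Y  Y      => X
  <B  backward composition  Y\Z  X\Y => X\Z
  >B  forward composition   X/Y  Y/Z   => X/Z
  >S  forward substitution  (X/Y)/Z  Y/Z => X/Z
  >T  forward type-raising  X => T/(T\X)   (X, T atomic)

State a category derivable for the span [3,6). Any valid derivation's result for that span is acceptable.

[0,6] S   >
  [0,3] S/(N\NP)   >
    [0,1] "plan" : (S/(N\NP))/PP
    [1,3] PP   <
      [1,2] "no" : S\N
      [2,3] "clearly" : PP\(S\N)
  [3,6] N\NP   <B
    [3,4] "liked" : (N\S)\NP
    [4,6] N\(N\S)   >
      [4,5] "heard" : (N\(N\S))/S
      [5,6] "saw" : S

N\NP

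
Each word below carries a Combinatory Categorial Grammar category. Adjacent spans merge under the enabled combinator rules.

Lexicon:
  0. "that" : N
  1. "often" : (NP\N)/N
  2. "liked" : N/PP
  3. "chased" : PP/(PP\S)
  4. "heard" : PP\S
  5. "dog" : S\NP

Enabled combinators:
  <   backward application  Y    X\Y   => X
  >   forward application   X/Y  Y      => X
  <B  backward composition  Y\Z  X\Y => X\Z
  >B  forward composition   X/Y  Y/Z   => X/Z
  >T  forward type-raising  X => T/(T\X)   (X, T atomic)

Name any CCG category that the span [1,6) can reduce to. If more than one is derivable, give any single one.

S\N

[0,6] S   >
  [0,1] S/(S\N)   >T
    [0,1] "that" : N
  [1,6] S\N   <B
    [1,5] NP\N   >
      [1,2] "often" : (NP\N)/N
      [2,5] N   >
        [2,3] "liked" : N/PP
        [3,5] PP   >
          [3,4] "chased" : PP/(PP\S)
          [4,5] "heard" : PP\S
    [5,6] "dog" : S\NP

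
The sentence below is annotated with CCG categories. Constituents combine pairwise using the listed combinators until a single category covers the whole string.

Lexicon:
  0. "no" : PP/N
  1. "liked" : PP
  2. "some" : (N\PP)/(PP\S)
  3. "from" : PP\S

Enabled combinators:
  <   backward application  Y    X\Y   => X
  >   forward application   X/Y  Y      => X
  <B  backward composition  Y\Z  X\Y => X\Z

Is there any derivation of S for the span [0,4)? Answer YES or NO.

PP/N PP (N\PP)/(PP\S) PP\S
CKY chart[0,4] = {PP}; S ∉ chart

NO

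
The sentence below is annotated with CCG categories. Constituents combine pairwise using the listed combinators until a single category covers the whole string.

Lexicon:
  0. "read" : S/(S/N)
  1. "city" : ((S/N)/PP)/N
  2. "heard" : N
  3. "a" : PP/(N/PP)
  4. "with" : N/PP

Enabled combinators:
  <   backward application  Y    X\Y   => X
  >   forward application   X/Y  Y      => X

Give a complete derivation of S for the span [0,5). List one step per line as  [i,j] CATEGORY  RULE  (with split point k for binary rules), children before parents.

[0,5] S   >
  [0,1] "read" : S/(S/N)
  [1,5] S/N   >
    [1,3] (S/N)/PP   >
      [1,2] "city" : ((S/N)/PP)/N
      [2,3] "heard" : N
    [3,5] PP   >
      [3,4] "a" : PP/(N/PP)
      [4,5] "with" : N/PP

[0,1] S/(S/N)  lex  "read"
[1,2] ((S/N)/PP)/N  lex  "city"
[2,3] N  lex  "heard"
[1,3] (S/N)/PP  >  k=2
[3,4] PP/(N/PP)  lex  "a"
[4,5] N/PP  lex  "with"
[3,5] PP  >  k=4
[1,5] S/N  >  k=3
[0,5] S  >  k=1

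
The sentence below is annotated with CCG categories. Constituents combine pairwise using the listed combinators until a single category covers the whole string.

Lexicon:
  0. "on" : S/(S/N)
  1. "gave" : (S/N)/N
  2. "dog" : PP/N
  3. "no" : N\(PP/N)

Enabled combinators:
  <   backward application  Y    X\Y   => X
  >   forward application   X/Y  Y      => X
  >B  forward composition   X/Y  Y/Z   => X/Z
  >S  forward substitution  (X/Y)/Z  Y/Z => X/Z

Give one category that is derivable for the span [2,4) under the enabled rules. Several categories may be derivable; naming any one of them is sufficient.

N

[0,4] S   >
  [0,1] "on" : S/(S/N)
  [1,4] S/N   >
    [1,2] "gave" : (S/N)/N
    [2,4] N   <
      [2,3] "dog" : PP/N
      [3,4] "no" : N\(PP/N)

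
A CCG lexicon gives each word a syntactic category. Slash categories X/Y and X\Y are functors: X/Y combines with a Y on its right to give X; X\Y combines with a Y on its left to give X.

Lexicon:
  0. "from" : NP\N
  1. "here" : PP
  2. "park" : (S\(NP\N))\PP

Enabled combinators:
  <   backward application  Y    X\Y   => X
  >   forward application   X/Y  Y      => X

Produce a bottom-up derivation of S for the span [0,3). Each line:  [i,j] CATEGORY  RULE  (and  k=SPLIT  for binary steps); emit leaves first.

[0,1] NP\N  lex  "from"
[1,2] PP  lex  "here"
[2,3] (S\(NP\N))\PP  lex  "park"
[1,3] S\(NP\N)  <  k=2
[0,3] S  <  k=1

[0,3] S   <
  [0,1] "from" : NP\N
  [1,3] S\(NP\N)   <
    [1,2] "here" : PP
    [2,3] "park" : (S\(NP\N))\PP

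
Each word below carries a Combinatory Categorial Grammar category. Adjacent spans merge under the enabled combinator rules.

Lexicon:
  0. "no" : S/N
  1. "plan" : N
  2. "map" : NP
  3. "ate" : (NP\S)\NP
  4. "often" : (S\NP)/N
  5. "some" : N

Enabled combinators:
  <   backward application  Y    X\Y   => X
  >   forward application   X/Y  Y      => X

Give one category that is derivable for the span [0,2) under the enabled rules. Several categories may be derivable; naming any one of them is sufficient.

[0,6] S   <
  [0,4] NP   <
    [0,2] S   >
      [0,1] "no" : S/N
      [1,2] "plan" : N
    [2,4] NP\S   <
      [2,3] "map" : NP
      [3,4] "ate" : (NP\S)\NP
  [4,6] S\NP   >
    [4,5] "often" : (S\NP)/N
    [5,6] "some" : N

S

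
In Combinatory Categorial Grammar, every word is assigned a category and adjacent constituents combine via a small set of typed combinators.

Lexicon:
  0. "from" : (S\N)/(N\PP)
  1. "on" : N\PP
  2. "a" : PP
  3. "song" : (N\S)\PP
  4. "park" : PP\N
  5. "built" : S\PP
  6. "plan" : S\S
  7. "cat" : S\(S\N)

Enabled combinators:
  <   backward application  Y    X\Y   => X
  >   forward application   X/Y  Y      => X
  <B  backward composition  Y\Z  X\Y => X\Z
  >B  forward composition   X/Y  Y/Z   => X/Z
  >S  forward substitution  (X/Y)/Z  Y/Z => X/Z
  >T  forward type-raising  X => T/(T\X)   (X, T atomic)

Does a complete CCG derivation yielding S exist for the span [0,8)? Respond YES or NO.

YES

[0,8] S   <
  [0,7] S\N   <B
    [0,2] S\N   >
      [0,1] "from" : (S\N)/(N\PP)
      [1,2] "on" : N\PP
    [2,7] S\S   <B
      [2,4] N\S   <
        [2,3] "a" : PP
        [3,4] "song" : (N\S)\PP
      [4,7] S\N   <B
        [4,5] "park" : PP\N
        [5,7] S\PP   <B
          [5,6] "built" : S\PP
          [6,7] "plan" : S\S
  [7,8] "cat" : S\(S\N)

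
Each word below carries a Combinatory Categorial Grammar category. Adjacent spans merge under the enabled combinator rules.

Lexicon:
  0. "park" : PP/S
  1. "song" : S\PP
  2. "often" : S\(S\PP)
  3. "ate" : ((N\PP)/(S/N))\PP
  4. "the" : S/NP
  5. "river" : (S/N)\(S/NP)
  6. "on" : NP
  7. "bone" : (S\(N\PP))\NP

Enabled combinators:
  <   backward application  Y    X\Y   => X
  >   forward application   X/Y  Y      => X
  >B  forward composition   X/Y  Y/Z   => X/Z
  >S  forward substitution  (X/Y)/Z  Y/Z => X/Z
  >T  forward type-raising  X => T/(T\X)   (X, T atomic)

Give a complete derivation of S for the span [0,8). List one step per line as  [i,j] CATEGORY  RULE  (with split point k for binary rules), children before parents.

[0,1] PP/S  lex  "park"
[1,2] S\PP  lex  "song"
[2,3] S\(S\PP)  lex  "often"
[1,3] S  <  k=2
[0,3] PP  >  k=1
[3,4] ((N\PP)/(S/N))\PP  lex  "ate"
[0,4] (N\PP)/(S/N)  <  k=3
[4,5] S/NP  lex  "the"
[5,6] (S/N)\(S/NP)  lex  "river"
[4,6] S/N  <  k=5
[0,6] N\PP  >  k=4
[6,7] NP  lex  "on"
[7,8] (S\(N\PP))\NP  lex  "bone"
[6,8] S\(N\PP)  <  k=7
[0,8] S  <  k=6

[0,8] S   <
  [0,6] N\PP   >
    [0,4] (N\PP)/(S/N)   <
      [0,3] PP   >
        [0,1] "park" : PP/S
        [1,3] S   <
          [1,2] "song" : S\PP
          [2,3] "often" : S\(S\PP)
      [3,4] "ate" : ((N\PP)/(S/N))\PP
    [4,6] S/N   <
      [4,5] "the" : S/NP
      [5,6] "river" : (S/N)\(S/NP)
  [6,8] S\(N\PP)   <
    [6,7] "on" : NP
    [7,8] "bone" : (S\(N\PP))\NP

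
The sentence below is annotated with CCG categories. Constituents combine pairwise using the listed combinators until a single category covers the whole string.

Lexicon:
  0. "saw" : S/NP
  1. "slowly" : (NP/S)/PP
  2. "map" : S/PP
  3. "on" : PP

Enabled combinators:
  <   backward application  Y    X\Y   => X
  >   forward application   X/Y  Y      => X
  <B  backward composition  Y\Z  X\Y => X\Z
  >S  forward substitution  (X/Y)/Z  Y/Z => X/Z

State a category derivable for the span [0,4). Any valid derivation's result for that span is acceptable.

S

[0,4] S   >
  [0,1] "saw" : S/NP
  [1,4] NP   >
    [1,3] NP/PP   >S
      [1,2] "slowly" : (NP/S)/PP
      [2,3] "map" : S/PP
    [3,4] "on" : PP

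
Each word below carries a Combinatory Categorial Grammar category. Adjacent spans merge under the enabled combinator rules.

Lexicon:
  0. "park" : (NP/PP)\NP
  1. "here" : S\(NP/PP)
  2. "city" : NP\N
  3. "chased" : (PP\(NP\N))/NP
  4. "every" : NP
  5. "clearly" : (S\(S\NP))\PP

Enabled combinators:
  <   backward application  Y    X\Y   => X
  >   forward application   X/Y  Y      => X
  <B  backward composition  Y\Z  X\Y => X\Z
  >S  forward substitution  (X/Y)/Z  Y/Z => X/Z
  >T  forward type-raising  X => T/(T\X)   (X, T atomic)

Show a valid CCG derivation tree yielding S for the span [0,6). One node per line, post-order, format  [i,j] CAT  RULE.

[0,6] S   <
  [0,2] S\NP   <B
    [0,1] "park" : (NP/PP)\NP
    [1,2] "here" : S\(NP/PP)
  [2,6] S\(S\NP)   <
    [2,5] PP   <
      [2,3] "city" : NP\N
      [3,5] PP\(NP\N)   >
        [3,4] "chased" : (PP\(NP\N))/NP
        [4,5] "every" : NP
    [5,6] "clearly" : (S\(S\NP))\PP

[0,1] (NP/PP)\NP  lex  "park"
[1,2] S\(NP/PP)  lex  "here"
[0,2] S\NP  <B  k=1
[2,3] NP\N  lex  "city"
[3,4] (PP\(NP\N))/NP  lex  "chased"
[4,5] NP  lex  "every"
[3,5] PP\(NP\N)  >  k=4
[2,5] PP  <  k=3
[5,6] (S\(S\NP))\PP  lex  "clearly"
[2,6] S\(S\NP)  <  k=5
[0,6] S  <  k=2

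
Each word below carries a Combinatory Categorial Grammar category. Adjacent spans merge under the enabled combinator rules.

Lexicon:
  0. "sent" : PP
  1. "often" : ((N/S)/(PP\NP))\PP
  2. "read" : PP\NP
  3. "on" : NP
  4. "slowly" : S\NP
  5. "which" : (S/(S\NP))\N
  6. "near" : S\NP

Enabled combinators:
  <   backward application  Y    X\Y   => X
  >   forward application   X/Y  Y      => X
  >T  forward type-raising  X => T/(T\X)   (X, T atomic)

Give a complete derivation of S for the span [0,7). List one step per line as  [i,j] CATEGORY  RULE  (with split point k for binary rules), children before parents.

[0,7] S   >
  [0,6] S/(S\NP)   <
    [0,5] N   >
      [0,3] N/S   >
        [0,2] (N/S)/(PP\NP)   <
          [0,1] "sent" : PP
          [1,2] "often" : ((N/S)/(PP\NP))\PP
        [2,3] "read" : PP\NP
      [3,5] S   <
        [3,4] "on" : NP
        [4,5] "slowly" : S\NP
    [5,6] "which" : (S/(S\NP))\N
  [6,7] "near" : S\NP

[0,1] PP  lex  "sent"
[1,2] ((N/S)/(PP\NP))\PP  lex  "often"
[0,2] (N/S)/(PP\NP)  <  k=1
[2,3] PP\NP  lex  "read"
[0,3] N/S  >  k=2
[3,4] NP  lex  "on"
[4,5] S\NP  lex  "slowly"
[3,5] S  <  k=4
[0,5] N  >  k=3
[5,6] (S/(S\NP))\N  lex  "which"
[0,6] S/(S\NP)  <  k=5
[6,7] S\NP  lex  "near"
[0,7] S  >  k=6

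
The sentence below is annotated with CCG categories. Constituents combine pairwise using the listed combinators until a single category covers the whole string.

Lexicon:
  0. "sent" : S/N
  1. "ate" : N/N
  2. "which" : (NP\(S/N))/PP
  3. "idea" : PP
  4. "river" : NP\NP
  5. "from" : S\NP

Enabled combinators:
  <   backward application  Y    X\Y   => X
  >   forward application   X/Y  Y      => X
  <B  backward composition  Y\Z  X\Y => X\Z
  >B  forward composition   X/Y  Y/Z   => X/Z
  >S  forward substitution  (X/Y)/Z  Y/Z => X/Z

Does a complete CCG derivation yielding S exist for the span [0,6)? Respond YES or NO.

YES

[0,6] S   <
  [0,4] NP   <
    [0,2] S/N   >B
      [0,1] "sent" : S/N
      [1,2] "ate" : N/N
    [2,4] NP\(S/N)   >
      [2,3] "which" : (NP\(S/N))/PP
      [3,4] "idea" : PP
  [4,6] S\NP   <B
    [4,5] "river" : NP\NP
    [5,6] "from" : S\NP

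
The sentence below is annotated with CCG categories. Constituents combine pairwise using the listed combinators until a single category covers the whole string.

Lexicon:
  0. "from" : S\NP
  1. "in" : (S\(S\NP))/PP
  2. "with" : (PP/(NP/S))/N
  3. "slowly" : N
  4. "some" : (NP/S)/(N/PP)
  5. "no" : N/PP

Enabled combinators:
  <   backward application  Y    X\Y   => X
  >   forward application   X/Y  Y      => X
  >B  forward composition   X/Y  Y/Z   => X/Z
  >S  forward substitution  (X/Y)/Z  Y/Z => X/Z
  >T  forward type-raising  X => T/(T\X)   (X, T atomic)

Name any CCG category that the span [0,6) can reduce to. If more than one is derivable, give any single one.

[0,6] S   <
  [0,1] "from" : S\NP
  [1,6] S\(S\NP)   >
    [1,2] "in" : (S\(S\NP))/PP
    [2,6] PP   >
      [2,4] PP/(NP/S)   >
        [2,3] "with" : (PP/(NP/S))/N
        [3,4] "slowly" : N
      [4,6] NP/S   >
        [4,5] "some" : (NP/S)/(N/PP)
        [5,6] "no" : N/PP

S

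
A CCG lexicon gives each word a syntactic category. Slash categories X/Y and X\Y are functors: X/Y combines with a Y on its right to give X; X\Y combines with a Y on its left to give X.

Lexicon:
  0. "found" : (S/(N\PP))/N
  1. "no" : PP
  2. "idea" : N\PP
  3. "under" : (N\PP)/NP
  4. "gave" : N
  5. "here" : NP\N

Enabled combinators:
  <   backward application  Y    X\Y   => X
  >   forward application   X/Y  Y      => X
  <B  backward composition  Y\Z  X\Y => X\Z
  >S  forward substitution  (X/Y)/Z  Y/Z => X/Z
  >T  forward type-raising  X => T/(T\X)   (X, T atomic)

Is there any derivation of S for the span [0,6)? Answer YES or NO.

[0,6] S   >
  [0,3] S/(N\PP)   >
    [0,1] "found" : (S/(N\PP))/N
    [1,3] N   <
      [1,2] "no" : PP
      [2,3] "idea" : N\PP
  [3,6] N\PP   >
    [3,4] "under" : (N\PP)/NP
    [4,6] NP   >
      [4,5] NP/(NP\N)   >T
        [4,5] "gave" : N
      [5,6] "here" : NP\N

YES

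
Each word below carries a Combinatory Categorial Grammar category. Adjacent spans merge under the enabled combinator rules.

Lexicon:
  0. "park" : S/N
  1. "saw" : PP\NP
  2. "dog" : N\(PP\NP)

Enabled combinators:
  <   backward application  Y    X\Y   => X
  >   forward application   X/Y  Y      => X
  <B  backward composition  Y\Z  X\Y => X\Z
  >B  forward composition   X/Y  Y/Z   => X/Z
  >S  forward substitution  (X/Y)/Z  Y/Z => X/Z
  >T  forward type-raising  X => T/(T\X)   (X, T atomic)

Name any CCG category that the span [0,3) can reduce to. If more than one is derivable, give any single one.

[0,3] S   >
  [0,1] "park" : S/N
  [1,3] N   <
    [1,2] "saw" : PP\NP
    [2,3] "dog" : N\(PP\NP)

S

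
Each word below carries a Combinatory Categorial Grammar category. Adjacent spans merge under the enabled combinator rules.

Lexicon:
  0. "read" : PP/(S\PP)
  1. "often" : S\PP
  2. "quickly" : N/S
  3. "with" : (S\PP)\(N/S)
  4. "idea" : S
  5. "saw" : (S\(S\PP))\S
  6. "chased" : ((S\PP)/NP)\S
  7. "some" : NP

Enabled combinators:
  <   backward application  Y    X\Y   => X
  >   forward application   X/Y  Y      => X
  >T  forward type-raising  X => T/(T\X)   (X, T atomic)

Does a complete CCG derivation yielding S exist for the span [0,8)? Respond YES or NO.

YES

[0,8] S   <
  [0,2] PP   >
    [0,1] "read" : PP/(S\PP)
    [1,2] "often" : S\PP
  [2,8] S\PP   >
    [2,7] (S\PP)/NP   <
      [2,6] S   <
        [2,4] S\PP   <
          [2,3] "quickly" : N/S
          [3,4] "with" : (S\PP)\(N/S)
        [4,6] S\(S\PP)   <
          [4,5] "idea" : S
          [5,6] "saw" : (S\(S\PP))\S
      [6,7] "chased" : ((S\PP)/NP)\S
    [7,8] "some" : NP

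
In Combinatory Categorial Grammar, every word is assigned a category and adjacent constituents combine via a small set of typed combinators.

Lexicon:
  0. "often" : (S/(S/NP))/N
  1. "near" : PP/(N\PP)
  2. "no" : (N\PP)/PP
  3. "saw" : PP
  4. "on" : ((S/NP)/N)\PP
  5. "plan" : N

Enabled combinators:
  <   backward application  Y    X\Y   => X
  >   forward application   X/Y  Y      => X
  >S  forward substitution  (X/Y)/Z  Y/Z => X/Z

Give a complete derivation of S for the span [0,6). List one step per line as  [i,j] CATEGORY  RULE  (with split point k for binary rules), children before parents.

[0,1] (S/(S/NP))/N  lex  "often"
[1,2] PP/(N\PP)  lex  "near"
[2,3] (N\PP)/PP  lex  "no"
[3,4] PP  lex  "saw"
[2,4] N\PP  >  k=3
[1,4] PP  >  k=2
[4,5] ((S/NP)/N)\PP  lex  "on"
[1,5] (S/NP)/N  <  k=4
[0,5] S/N  >S  k=1
[5,6] N  lex  "plan"
[0,6] S  >  k=5

[0,6] S   >
  [0,5] S/N   >S
    [0,1] "often" : (S/(S/NP))/N
    [1,5] (S/NP)/N   <
      [1,4] PP   >
        [1,2] "near" : PP/(N\PP)
        [2,4] N\PP   >
          [2,3] "no" : (N\PP)/PP
          [3,4] "saw" : PP
      [4,5] "on" : ((S/NP)/N)\PP
  [5,6] "plan" : N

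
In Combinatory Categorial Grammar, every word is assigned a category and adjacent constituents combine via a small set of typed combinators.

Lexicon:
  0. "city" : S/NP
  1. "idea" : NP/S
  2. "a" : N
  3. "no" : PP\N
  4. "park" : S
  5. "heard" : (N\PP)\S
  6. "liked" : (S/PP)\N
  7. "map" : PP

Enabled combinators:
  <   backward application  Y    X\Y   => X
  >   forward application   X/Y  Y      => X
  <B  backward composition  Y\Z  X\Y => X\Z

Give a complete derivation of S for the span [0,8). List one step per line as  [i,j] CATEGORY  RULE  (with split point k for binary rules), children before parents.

[0,8] S   >
  [0,1] "city" : S/NP
  [1,8] NP   >
    [1,2] "idea" : NP/S
    [2,8] S   >
      [2,7] S/PP   <
        [2,6] N   <
          [2,4] PP   <
            [2,3] "a" : N
            [3,4] "no" : PP\N
          [4,6] N\PP   <
            [4,5] "park" : S
            [5,6] "heard" : (N\PP)\S
        [6,7] "liked" : (S/PP)\N
      [7,8] "map" : PP

[0,1] S/NP  lex  "city"
[1,2] NP/S  lex  "idea"
[2,3] N  lex  "a"
[3,4] PP\N  lex  "no"
[2,4] PP  <  k=3
[4,5] S  lex  "park"
[5,6] (N\PP)\S  lex  "heard"
[4,6] N\PP  <  k=5
[2,6] N  <  k=4
[6,7] (S/PP)\N  lex  "liked"
[2,7] S/PP  <  k=6
[7,8] PP  lex  "map"
[2,8] S  >  k=7
[1,8] NP  >  k=2
[0,8] S  >  k=1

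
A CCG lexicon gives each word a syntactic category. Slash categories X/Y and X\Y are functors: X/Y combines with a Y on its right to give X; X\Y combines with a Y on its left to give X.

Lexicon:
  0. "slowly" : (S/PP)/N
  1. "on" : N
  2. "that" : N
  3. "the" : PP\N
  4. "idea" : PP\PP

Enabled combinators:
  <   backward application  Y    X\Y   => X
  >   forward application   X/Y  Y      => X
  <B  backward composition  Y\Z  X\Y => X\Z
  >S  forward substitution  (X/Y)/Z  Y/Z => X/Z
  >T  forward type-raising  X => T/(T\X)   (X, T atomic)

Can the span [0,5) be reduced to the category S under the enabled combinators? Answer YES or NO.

[0,5] S   >
  [0,2] S/PP   >
    [0,1] "slowly" : (S/PP)/N
    [1,2] "on" : N
  [2,5] PP   <
    [2,3] "that" : N
    [3,5] PP\N   <B
      [3,4] "the" : PP\N
      [4,5] "idea" : PP\PP

YES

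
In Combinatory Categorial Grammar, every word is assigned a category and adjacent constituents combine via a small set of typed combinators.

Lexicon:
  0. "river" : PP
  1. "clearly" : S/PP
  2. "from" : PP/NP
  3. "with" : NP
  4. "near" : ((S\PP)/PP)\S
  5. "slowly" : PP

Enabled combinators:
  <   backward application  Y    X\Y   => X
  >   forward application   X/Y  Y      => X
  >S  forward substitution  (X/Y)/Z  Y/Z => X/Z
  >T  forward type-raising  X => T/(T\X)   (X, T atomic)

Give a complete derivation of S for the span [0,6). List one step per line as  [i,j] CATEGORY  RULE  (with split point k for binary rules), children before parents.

[0,1] PP  lex  "river"
[0,1] S/(S\PP)  >T
[1,2] S/PP  lex  "clearly"
[2,3] PP/NP  lex  "from"
[3,4] NP  lex  "with"
[2,4] PP  >  k=3
[1,4] S  >  k=2
[4,5] ((S\PP)/PP)\S  lex  "near"
[1,5] (S\PP)/PP  <  k=4
[5,6] PP  lex  "slowly"
[1,6] S\PP  >  k=5
[0,6] S  >  k=1

[0,6] S   >
  [0,1] S/(S\PP)   >T
    [0,1] "river" : PP
  [1,6] S\PP   >
    [1,5] (S\PP)/PP   <
      [1,4] S   >
        [1,2] "clearly" : S/PP
        [2,4] PP   >
          [2,3] "from" : PP/NP
          [3,4] "with" : NP
      [4,5] "near" : ((S\PP)/PP)\S
    [5,6] "slowly" : PP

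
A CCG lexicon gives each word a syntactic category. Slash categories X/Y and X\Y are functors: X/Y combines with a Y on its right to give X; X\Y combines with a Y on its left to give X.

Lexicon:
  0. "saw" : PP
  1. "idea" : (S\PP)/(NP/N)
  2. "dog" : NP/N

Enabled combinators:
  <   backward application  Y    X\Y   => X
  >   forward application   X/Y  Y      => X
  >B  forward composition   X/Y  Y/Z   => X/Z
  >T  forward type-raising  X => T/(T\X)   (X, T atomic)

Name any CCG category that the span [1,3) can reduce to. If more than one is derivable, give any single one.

S\PP

[0,3] S   <
  [0,1] "saw" : PP
  [1,3] S\PP   >
    [1,2] "idea" : (S\PP)/(NP/N)
    [2,3] "dog" : NP/N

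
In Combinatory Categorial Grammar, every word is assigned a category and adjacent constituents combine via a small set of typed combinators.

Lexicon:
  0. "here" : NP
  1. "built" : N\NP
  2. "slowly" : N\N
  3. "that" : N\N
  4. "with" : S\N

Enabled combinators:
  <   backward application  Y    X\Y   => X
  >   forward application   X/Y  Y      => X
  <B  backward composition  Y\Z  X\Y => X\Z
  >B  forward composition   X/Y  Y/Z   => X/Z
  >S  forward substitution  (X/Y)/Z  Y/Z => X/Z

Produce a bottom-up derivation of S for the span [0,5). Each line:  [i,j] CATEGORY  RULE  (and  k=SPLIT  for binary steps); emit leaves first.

[0,5] S   <
  [0,2] N   <
    [0,1] "here" : NP
    [1,2] "built" : N\NP
  [2,5] S\N   <B
    [2,4] N\N   <B
      [2,3] "slowly" : N\N
      [3,4] "that" : N\N
    [4,5] "with" : S\N

[0,1] NP  lex  "here"
[1,2] N\NP  lex  "built"
[0,2] N  <  k=1
[2,3] N\N  lex  "slowly"
[3,4] N\N  lex  "that"
[2,4] N\N  <B  k=3
[4,5] S\N  lex  "with"
[2,5] S\N  <B  k=4
[0,5] S  <  k=2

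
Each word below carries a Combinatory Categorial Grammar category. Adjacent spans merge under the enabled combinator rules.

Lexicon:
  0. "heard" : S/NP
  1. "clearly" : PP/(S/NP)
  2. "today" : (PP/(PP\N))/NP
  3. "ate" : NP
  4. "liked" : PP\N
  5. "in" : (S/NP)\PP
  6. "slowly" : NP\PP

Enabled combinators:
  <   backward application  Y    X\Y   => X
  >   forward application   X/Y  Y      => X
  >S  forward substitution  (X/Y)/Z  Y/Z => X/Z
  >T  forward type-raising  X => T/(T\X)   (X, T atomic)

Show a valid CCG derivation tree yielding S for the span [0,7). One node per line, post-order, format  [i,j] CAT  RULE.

[0,1] S/NP  lex  "heard"
[1,2] PP/(S/NP)  lex  "clearly"
[2,3] (PP/(PP\N))/NP  lex  "today"
[3,4] NP  lex  "ate"
[2,4] PP/(PP\N)  >  k=3
[4,5] PP\N  lex  "liked"
[2,5] PP  >  k=4
[5,6] (S/NP)\PP  lex  "in"
[2,6] S/NP  <  k=5
[1,6] PP  >  k=2
[6,7] NP\PP  lex  "slowly"
[1,7] NP  <  k=6
[0,7] S  >  k=1

[0,7] S   >
  [0,1] "heard" : S/NP
  [1,7] NP   <
    [1,6] PP   >
      [1,2] "clearly" : PP/(S/NP)
      [2,6] S/NP   <
        [2,5] PP   >
          [2,4] PP/(PP\N)   >
            [2,3] "today" : (PP/(PP\N))/NP
            [3,4] "ate" : NP
          [4,5] "liked" : PP\N
        [5,6] "in" : (S/NP)\PP
    [6,7] "slowly" : NP\PP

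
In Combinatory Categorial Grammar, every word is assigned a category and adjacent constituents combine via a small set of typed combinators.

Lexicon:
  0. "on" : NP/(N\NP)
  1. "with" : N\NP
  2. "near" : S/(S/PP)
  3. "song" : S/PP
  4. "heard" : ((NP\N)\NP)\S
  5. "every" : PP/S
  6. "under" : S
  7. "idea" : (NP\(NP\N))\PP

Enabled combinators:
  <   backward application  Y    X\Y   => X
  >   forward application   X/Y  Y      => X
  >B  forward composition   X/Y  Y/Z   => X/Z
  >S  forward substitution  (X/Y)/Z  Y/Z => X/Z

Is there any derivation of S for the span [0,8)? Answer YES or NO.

NO

NP/(N\NP) N\NP S/(S/PP) S/PP ((NP\N)\NP)\S PP/S S (NP\(NP\N))\PP
CKY chart[0,8] = {NP}; S ∉ chart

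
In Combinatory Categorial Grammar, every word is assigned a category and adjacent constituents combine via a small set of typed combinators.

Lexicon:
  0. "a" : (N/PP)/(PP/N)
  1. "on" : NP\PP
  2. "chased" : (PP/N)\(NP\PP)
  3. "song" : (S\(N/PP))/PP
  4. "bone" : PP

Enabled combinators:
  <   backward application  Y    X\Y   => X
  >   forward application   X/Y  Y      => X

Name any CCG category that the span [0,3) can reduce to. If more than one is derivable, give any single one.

[0,5] S   <
  [0,3] N/PP   >
    [0,1] "a" : (N/PP)/(PP/N)
    [1,3] PP/N   <
      [1,2] "on" : NP\PP
      [2,3] "chased" : (PP/N)\(NP\PP)
  [3,5] S\(N/PP)   >
    [3,4] "song" : (S\(N/PP))/PP
    [4,5] "bone" : PP

N/PP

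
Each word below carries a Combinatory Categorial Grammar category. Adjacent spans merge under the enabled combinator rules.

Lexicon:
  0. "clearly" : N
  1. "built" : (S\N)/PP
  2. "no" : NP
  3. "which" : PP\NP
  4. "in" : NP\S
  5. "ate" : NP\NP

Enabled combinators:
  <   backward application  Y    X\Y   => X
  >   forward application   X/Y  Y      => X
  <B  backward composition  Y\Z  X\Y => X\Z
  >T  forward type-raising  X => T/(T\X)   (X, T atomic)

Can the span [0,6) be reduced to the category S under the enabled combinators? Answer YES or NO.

N (S\N)/PP NP PP\NP NP\S NP\NP
CKY chart[0,6] = {N/(N\NP), NP, NP/(NP\NP), PP/(PP\NP), S/(S\NP)}; S ∉ chart

NO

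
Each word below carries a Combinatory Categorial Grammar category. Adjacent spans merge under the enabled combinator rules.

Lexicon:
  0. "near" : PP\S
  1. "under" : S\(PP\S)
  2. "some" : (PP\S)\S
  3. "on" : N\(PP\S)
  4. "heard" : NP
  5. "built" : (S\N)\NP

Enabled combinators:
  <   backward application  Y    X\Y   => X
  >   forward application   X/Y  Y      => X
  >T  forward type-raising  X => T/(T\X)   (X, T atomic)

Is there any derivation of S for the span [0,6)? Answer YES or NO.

[0,6] S   <
  [0,4] N   <
    [0,3] PP\S   <
      [0,2] S   <
        [0,1] "near" : PP\S
        [1,2] "under" : S\(PP\S)
      [2,3] "some" : (PP\S)\S
    [3,4] "on" : N\(PP\S)
  [4,6] S\N   <
    [4,5] "heard" : NP
    [5,6] "built" : (S\N)\NP

YES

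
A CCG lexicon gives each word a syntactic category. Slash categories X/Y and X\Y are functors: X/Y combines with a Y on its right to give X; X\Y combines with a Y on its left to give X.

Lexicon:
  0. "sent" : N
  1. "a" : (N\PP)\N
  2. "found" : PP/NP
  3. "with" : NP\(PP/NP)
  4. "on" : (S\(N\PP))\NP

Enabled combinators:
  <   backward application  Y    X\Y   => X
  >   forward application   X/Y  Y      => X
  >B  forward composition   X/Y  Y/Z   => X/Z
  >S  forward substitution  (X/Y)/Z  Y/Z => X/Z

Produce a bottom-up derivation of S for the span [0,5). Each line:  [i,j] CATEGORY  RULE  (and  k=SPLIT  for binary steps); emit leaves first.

[0,1] N  lex  "sent"
[1,2] (N\PP)\N  lex  "a"
[0,2] N\PP  <  k=1
[2,3] PP/NP  lex  "found"
[3,4] NP\(PP/NP)  lex  "with"
[2,4] NP  <  k=3
[4,5] (S\(N\PP))\NP  lex  "on"
[2,5] S\(N\PP)  <  k=4
[0,5] S  <  k=2

[0,5] S   <
  [0,2] N\PP   <
    [0,1] "sent" : N
    [1,2] "a" : (N\PP)\N
  [2,5] S\(N\PP)   <
    [2,4] NP   <
      [2,3] "found" : PP/NP
      [3,4] "with" : NP\(PP/NP)
    [4,5] "on" : (S\(N\PP))\NP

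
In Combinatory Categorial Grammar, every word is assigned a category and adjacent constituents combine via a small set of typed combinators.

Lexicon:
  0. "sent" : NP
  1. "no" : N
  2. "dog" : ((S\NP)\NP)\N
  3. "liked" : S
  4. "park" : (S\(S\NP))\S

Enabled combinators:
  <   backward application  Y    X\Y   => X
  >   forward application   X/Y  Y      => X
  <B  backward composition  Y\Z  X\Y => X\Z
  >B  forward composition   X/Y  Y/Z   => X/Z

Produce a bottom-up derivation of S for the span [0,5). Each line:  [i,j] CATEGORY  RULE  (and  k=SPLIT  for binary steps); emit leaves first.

[0,5] S   <
  [0,3] S\NP   <
    [0,1] "sent" : NP
    [1,3] (S\NP)\NP   <
      [1,2] "no" : N
      [2,3] "dog" : ((S\NP)\NP)\N
  [3,5] S\(S\NP)   <
    [3,4] "liked" : S
    [4,5] "park" : (S\(S\NP))\S

[0,1] NP  lex  "sent"
[1,2] N  lex  "no"
[2,3] ((S\NP)\NP)\N  lex  "dog"
[1,3] (S\NP)\NP  <  k=2
[0,3] S\NP  <  k=1
[3,4] S  lex  "liked"
[4,5] (S\(S\NP))\S  lex  "park"
[3,5] S\(S\NP)  <  k=4
[0,5] S  <  k=3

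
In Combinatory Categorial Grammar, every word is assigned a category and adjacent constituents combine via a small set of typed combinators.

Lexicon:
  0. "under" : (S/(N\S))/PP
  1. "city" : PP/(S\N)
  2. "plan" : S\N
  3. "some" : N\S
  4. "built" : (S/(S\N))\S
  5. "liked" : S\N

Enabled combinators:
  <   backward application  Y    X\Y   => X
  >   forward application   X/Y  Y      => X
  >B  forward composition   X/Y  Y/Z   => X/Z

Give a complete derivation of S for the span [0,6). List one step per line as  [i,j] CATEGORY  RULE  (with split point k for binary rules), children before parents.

[0,1] (S/(N\S))/PP  lex  "under"
[1,2] PP/(S\N)  lex  "city"
[2,3] S\N  lex  "plan"
[1,3] PP  >  k=2
[0,3] S/(N\S)  >  k=1
[3,4] N\S  lex  "some"
[0,4] S  >  k=3
[4,5] (S/(S\N))\S  lex  "built"
[0,5] S/(S\N)  <  k=4
[5,6] S\N  lex  "liked"
[0,6] S  >  k=5

[0,6] S   >
  [0,5] S/(S\N)   <
    [0,4] S   >
      [0,3] S/(N\S)   >
        [0,1] "under" : (S/(N\S))/PP
        [1,3] PP   >
          [1,2] "city" : PP/(S\N)
          [2,3] "plan" : S\N
      [3,4] "some" : N\S
    [4,5] "built" : (S/(S\N))\S
  [5,6] "liked" : S\N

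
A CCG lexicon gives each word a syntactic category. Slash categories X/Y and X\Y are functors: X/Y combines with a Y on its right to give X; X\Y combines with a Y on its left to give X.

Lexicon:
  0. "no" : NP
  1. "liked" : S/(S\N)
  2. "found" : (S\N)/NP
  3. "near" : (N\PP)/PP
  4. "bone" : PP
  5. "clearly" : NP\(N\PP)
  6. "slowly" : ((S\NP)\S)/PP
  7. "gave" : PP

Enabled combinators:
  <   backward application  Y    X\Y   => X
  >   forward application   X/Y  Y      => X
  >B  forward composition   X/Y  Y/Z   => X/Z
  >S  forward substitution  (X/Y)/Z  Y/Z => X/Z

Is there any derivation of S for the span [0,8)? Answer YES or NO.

[0,8] S   <
  [0,1] "no" : NP
  [1,8] S\NP   <
    [1,6] S   >
      [1,2] "liked" : S/(S\N)
      [2,6] S\N   >
        [2,3] "found" : (S\N)/NP
        [3,6] NP   <
          [3,5] N\PP   >
            [3,4] "near" : (N\PP)/PP
            [4,5] "bone" : PP
          [5,6] "clearly" : NP\(N\PP)
    [6,8] (S\NP)\S   >
      [6,7] "slowly" : ((S\NP)\S)/PP
      [7,8] "gave" : PP

YES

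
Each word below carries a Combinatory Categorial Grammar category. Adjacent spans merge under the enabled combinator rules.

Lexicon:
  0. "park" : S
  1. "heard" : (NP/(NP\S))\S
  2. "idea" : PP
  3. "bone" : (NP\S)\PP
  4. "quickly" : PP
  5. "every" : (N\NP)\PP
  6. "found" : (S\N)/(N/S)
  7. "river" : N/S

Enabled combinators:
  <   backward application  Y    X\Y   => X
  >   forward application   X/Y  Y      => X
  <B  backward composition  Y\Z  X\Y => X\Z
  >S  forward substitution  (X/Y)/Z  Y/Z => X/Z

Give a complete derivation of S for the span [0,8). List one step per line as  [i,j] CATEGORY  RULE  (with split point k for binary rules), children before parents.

[0,8] S   <
  [0,4] NP   >
    [0,2] NP/(NP\S)   <
      [0,1] "park" : S
      [1,2] "heard" : (NP/(NP\S))\S
    [2,4] NP\S   <
      [2,3] "idea" : PP
      [3,4] "bone" : (NP\S)\PP
  [4,8] S\NP   <B
    [4,6] N\NP   <
      [4,5] "quickly" : PP
      [5,6] "every" : (N\NP)\PP
    [6,8] S\N   >
      [6,7] "found" : (S\N)/(N/S)
      [7,8] "river" : N/S

[0,1] S  lex  "park"
[1,2] (NP/(NP\S))\S  lex  "heard"
[0,2] NP/(NP\S)  <  k=1
[2,3] PP  lex  "idea"
[3,4] (NP\S)\PP  lex  "bone"
[2,4] NP\S  <  k=3
[0,4] NP  >  k=2
[4,5] PP  lex  "quickly"
[5,6] (N\NP)\PP  lex  "every"
[4,6] N\NP  <  k=5
[6,7] (S\N)/(N/S)  lex  "found"
[7,8] N/S  lex  "river"
[6,8] S\N  >  k=7
[4,8] S\NP  <B  k=6
[0,8] S  <  k=4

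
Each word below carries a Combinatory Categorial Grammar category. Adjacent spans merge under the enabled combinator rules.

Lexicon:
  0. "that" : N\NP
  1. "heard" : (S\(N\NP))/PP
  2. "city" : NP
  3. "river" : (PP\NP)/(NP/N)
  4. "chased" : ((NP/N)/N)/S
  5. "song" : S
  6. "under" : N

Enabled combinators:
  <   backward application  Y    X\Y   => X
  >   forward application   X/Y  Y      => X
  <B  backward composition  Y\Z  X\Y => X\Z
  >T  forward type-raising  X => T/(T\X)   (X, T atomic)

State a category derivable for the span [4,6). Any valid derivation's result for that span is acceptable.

(NP/N)/N

[0,7] S   <
  [0,1] "that" : N\NP
  [1,7] S\(N\NP)   >
    [1,2] "heard" : (S\(N\NP))/PP
    [2,7] PP   >
      [2,3] PP/(PP\NP)   >T
        [2,3] "city" : NP
      [3,7] PP\NP   >
        [3,4] "river" : (PP\NP)/(NP/N)
        [4,7] NP/N   >
          [4,6] (NP/N)/N   >
            [4,5] "chased" : ((NP/N)/N)/S
            [5,6] "song" : S
          [6,7] "under" : N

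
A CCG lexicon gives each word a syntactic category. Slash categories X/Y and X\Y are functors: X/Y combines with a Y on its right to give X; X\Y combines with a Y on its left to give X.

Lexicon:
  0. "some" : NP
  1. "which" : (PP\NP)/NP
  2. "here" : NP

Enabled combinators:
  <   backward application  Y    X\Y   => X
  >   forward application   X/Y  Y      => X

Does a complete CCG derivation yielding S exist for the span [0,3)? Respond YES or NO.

NO

NP (PP\NP)/NP NP
CKY chart[0,3] = {PP}; S ∉ chart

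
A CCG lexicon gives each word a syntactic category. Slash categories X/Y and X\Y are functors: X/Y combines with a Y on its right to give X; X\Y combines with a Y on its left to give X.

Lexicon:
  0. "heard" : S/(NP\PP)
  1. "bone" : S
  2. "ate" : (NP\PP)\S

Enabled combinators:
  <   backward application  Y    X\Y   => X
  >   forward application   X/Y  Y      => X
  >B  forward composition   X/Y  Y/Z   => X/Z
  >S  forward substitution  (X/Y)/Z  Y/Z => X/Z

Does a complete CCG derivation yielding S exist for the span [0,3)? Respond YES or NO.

[0,3] S   >
  [0,1] "heard" : S/(NP\PP)
  [1,3] NP\PP   <
    [1,2] "bone" : S
    [2,3] "ate" : (NP\PP)\S

YES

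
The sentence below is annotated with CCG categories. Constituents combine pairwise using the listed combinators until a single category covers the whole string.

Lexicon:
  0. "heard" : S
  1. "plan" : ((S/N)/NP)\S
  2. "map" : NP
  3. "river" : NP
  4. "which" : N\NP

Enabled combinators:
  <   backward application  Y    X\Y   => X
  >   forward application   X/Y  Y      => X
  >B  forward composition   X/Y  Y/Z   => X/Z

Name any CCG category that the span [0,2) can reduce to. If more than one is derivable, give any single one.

[0,5] S   >
  [0,3] S/N   >
    [0,2] (S/N)/NP   <
      [0,1] "heard" : S
      [1,2] "plan" : ((S/N)/NP)\S
    [2,3] "map" : NP
  [3,5] N   <
    [3,4] "river" : NP
    [4,5] "which" : N\NP

(S/N)/NP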